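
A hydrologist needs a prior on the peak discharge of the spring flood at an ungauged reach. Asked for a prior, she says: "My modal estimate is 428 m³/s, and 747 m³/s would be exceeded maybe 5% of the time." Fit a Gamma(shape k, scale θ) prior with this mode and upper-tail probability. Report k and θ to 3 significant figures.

Gamma(k,θ) with k>1 has mode (k−1)θ, so θ = 428/(k−1).
Need P(X < 747) = 0.95 with θ tied to k this way. Start at k = 2, θ = 428: P(X<747) ≈ 0.521.
Too low — raise k to concentrate. Iterating converges to k ≈ 9.99.
Then θ = 428/(9.99−1) ≈ 47.6.

k ≈ 9.99, θ ≈ 47.6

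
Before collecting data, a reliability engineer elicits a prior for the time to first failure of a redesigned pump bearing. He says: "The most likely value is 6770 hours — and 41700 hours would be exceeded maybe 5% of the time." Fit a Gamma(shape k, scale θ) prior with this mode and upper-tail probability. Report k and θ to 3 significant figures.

k ≈ 1.69, θ ≈ 9870

Gamma(k,θ) with k>1 has mode (k−1)θ, so θ = 6770/(k−1).
Need P(X < 41700) = 0.95 with θ tied to k this way. Start at k = 2, θ = 6770: P(X<41700) ≈ 0.985.
Too high — lower k to spread out. Iterating converges to k ≈ 1.69.
Then θ = 6770/(1.69−1) ≈ 9870.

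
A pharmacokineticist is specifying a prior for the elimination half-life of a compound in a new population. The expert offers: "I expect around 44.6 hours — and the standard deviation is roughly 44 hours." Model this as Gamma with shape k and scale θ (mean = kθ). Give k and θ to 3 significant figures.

k ≈ 1.03, θ ≈ 43.4

For Gamma(k, scale θ): mean = kθ, variance = kθ², so CV = 1/√k.
CV = SD/mean = 44/44.6 = 0.9865, hence k = 1/CV² = 1.03.
Then θ = mean/k = 44.6/1.03 = 43.4.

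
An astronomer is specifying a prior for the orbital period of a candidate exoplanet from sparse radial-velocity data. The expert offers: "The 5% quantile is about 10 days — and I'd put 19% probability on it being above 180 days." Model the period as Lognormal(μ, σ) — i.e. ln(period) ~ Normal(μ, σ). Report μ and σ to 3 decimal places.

If T ~ Lognormal(μ,σ) then ln T ~ Normal(μ,σ), so the p-quantile of ln T is μ + z_p·σ.
ln(10) = 2.303 and ln(180) = 5.193; z_{0.05} = -1.645, z_{0.81} = 0.8779.
σ = (5.193 − 2.303)/(0.8779 − (-1.645)) = 1.146.
μ = 2.303 − (-1.645)·1.146 = 4.187.

μ ≈ 4.187, σ ≈ 1.146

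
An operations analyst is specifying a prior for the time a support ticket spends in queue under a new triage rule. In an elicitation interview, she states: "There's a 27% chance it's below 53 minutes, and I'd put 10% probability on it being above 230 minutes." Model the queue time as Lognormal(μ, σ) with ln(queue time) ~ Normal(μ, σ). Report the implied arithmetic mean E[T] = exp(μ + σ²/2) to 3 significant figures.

E[T] ≈ 115 minutes

If T ~ Lognormal(μ,σ) then ln T ~ Normal(μ,σ), so the p-quantile of ln T is μ + z_p·σ.
ln(53) = 3.97 and ln(230) = 5.438; z_{0.27} = -0.6128, z_{0.9} = 1.282.
σ = (5.438 − 3.97)/(1.282 − (-0.6128)) = 0.775.
μ = 3.97 − (-0.6128)·0.775 = 4.445.
E[T] = exp(μ + σ²/2) = exp(4.445 + 0.3002) = 115 minutes.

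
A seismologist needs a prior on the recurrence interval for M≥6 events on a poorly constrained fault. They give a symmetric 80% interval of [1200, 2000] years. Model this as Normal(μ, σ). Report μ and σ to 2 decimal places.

A symmetric 80% interval runs μ ± z·σ with z = 1.282.
Half-width = 400, so σ = 400/1.282 = 312.12.
μ is the interval midpoint, 1600.00.

μ = 1600.00, σ = 312.12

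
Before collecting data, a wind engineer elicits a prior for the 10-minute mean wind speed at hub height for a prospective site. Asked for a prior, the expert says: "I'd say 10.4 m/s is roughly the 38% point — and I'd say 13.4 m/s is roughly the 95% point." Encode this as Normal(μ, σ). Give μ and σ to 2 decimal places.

μ = 10.87, σ = 1.54

The p-quantile of Normal(μ,σ) is μ + z_p·σ, with z_{0.38} = -0.3055 and z_{0.95} = 1.645.
Eliminate σ: μ = (z₂·x₁ − z₁·x₂)/(z₂ − z₁) = (1.645·10.4 − (-0.3055)·13.4)/1.95 = 10.87.
Then σ = (x₂ − x₁)/(z₂ − z₁) = (13.4 − 10.4)/1.95 = 1.54.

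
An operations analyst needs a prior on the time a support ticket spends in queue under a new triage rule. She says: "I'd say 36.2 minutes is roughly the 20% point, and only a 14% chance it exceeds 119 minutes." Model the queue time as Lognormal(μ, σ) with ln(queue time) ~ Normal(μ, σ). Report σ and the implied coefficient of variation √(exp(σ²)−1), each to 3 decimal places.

σ ≈ 0.619, CV ≈ 0.684

If T ~ Lognormal(μ,σ) then ln T ~ Normal(μ,σ), so the p-quantile of ln T is μ + z_p·σ.
ln(36.2) = 3.589 and ln(119) = 4.779; z_{0.2} = -0.8416, z_{0.86} = 1.08.
σ = (4.779 − 3.589)/(1.08 − (-0.8416)) = 0.619.
μ = 3.589 − (-0.8416)·0.619 = 4.110.
CV = √(exp(σ²)−1) = √(exp(0.3834)−1) = 0.684.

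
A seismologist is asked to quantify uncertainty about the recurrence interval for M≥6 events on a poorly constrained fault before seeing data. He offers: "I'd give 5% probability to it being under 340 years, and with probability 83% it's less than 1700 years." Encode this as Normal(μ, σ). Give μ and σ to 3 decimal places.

μ = 1200.710, σ = 523.274

The p-quantile of Normal(μ,σ) is μ + z_p·σ, with z_{0.05} = -1.645 and z_{0.83} = 0.9542.
Eliminate σ: μ = (z₂·x₁ − z₁·x₂)/(z₂ − z₁) = (0.9542·340 − (-1.645)·1700)/2.599 = 1200.710.
Then σ = (x₂ − x₁)/(z₂ − z₁) = (1700 − 340)/2.599 = 523.274.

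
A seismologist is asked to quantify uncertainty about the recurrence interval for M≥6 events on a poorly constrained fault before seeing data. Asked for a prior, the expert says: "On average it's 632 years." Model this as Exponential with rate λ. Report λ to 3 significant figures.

λ ≈ 0.00158

Exponential mean = 1/λ, so λ = 1/632.0 = 0.00158.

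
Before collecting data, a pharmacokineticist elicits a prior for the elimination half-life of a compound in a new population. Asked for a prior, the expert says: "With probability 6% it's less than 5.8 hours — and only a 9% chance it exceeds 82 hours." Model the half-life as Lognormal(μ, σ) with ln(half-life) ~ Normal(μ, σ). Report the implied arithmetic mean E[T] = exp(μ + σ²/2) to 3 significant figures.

E[T] ≈ 36.5 hours

If T ~ Lognormal(μ,σ) then ln T ~ Normal(μ,σ), so the p-quantile of ln T is μ + z_p·σ.
ln(5.8) = 1.758 and ln(82) = 4.407; z_{0.06} = -1.555, z_{0.91} = 1.341.
σ = (4.407 − 1.758)/(1.341 − (-1.555)) = 0.915.
μ = 1.758 − (-1.555)·0.915 = 3.180.
E[T] = exp(μ + σ²/2) = exp(3.180 + 0.4184) = 36.5 hours.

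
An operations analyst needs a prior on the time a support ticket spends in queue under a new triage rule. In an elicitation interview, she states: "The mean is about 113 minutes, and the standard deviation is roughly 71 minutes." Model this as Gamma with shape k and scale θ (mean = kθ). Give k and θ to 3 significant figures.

k ≈ 2.53, θ ≈ 44.6

For Gamma(k, scale θ): mean = kθ, variance = kθ², so CV = 1/√k.
CV = SD/mean = 71/113 = 0.6283, hence k = 1/CV² = 2.53.
Then θ = mean/k = 113/2.53 = 44.6.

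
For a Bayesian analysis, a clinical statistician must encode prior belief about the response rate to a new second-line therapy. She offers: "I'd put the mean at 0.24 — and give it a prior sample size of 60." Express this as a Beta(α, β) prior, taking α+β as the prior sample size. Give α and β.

α = 14.4, β = 45.6

Under the effective-sample-size interpretation, Beta(α, β) has prior mean α/(α+β) and prior sample size α+β.
So α+β = 60 and α/(α+β) = 0.24, giving α = 0.24·60 = 14.4 and β = 60 − 14.4 = 45.6.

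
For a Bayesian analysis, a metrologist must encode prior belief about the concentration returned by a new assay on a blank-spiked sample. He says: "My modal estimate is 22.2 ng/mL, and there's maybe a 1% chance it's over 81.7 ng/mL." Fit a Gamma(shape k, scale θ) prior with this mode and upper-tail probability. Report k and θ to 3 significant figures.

k ≈ 3.52, θ ≈ 8.82

Gamma(k,θ) with k>1 has mode (k−1)θ, so θ = 22.2/(k−1).
Need P(X < 81.7) = 0.99 with θ tied to k this way. Start at k = 2, θ = 22.2: P(X<81.7) ≈ 0.882.
Too low — raise k to concentrate. Iterating converges to k ≈ 3.52.
Then θ = 22.2/(3.52−1) ≈ 8.82.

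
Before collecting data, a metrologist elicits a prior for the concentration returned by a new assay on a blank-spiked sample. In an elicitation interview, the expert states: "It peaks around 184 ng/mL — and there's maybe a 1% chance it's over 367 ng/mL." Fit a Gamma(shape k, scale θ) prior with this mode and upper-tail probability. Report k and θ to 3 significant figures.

Gamma(k,θ) with k>1 has mode (k−1)θ, so θ = 184/(k−1).
Need P(X < 367) = 0.99 with θ tied to k this way. Start at k = 2, θ = 184: P(X<367) ≈ 0.593.
Too low — raise k to concentrate. Iterating converges to k ≈ 11.3.
Then θ = 184/(11.3−1) ≈ 17.8.

k ≈ 11.3, θ ≈ 17.8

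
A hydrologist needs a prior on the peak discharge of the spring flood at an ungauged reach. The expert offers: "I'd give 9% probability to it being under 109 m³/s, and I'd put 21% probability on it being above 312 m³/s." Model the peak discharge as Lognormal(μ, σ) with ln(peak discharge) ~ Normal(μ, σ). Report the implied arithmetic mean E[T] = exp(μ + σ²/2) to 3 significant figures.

E[T] ≈ 237 m³/s

If T ~ Lognormal(μ,σ) then ln T ~ Normal(μ,σ), so the p-quantile of ln T is μ + z_p·σ.
ln(109) = 4.691 and ln(312) = 5.743; z_{0.09} = -1.341, z_{0.79} = 0.8064.
σ = (5.743 − 4.691)/(0.8064 − (-1.341)) = 0.490.
μ = 4.691 − (-1.341)·0.490 = 5.348.
E[T] = exp(μ + σ²/2) = exp(5.348 + 0.1199) = 237 m³/s.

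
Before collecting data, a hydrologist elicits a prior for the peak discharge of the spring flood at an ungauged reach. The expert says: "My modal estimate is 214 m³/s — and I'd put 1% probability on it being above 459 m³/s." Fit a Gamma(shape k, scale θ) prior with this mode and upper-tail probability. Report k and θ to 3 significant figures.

Gamma(k,θ) with k>1 has mode (k−1)θ, so θ = 214/(k−1).
Need P(X < 459) = 0.99 with θ tied to k this way. Start at k = 2, θ = 214: P(X<459) ≈ 0.632.
Too low — raise k to concentrate. Iterating converges to k ≈ 9.32.
Then θ = 214/(9.32−1) ≈ 25.7.

k ≈ 9.32, θ ≈ 25.7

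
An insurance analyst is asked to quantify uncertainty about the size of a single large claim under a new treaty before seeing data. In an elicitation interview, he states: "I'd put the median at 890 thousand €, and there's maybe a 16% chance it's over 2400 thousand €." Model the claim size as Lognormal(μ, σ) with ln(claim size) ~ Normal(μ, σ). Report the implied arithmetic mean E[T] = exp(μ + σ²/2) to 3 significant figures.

E[T] ≈ 1460 thousand €

If T ~ Lognormal(μ,σ) then ln T ~ Normal(μ,σ), so the p-quantile of ln T is μ + z_p·σ.
ln(890) = 6.791 and ln(2400) = 7.783; z_{0.5} = 0, z_{0.84} = 0.9945.
σ = (7.783 − 6.791)/(0.9945 − (0)) = 0.998.
μ = 6.791 − (0)·0.998 = 6.791.
E[T] = exp(μ + σ²/2) = exp(6.791 + 0.4975) = 1460 thousand €.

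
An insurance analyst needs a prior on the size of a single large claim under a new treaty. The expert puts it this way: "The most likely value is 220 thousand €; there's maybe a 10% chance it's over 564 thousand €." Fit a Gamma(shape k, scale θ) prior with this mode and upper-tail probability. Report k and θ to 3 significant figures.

k ≈ 3.17, θ ≈ 102

Gamma(k,θ) with k>1 has mode (k−1)θ, so θ = 220/(k−1).
Need P(X < 564) = 0.9 with θ tied to k this way. Start at k = 2, θ = 220: P(X<564) ≈ 0.726.
Too low — raise k to concentrate. Iterating converges to k ≈ 3.17.
Then θ = 220/(3.17−1) ≈ 102.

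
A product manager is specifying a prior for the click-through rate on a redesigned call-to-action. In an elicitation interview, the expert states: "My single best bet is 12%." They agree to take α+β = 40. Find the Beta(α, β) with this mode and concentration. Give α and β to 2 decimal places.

α = 5.56, β = 34.44

For α,β > 1 the Beta mode is (α−1)/(α+β−2). With α+β = 40, the mode is (α−1)/38.
Set (α−1)/38 = 0.12 → α = 1 + 0.12·38 = 5.56.
β = 40 − α = 34.44.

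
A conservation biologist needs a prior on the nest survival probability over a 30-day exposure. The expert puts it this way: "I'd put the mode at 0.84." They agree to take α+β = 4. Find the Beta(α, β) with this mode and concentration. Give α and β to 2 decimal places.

For α,β > 1 the Beta mode is (α−1)/(α+β−2). With α+β = 4, the mode is (α−1)/2.
Set (α−1)/2 = 0.84 → α = 1 + 0.84·2 = 2.68.
β = 4 − α = 1.32.

α = 2.68, β = 1.32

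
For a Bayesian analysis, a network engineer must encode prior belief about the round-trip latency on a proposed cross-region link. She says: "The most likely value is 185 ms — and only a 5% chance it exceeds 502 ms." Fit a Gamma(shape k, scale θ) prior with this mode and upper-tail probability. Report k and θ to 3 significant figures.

Gamma(k,θ) with k>1 has mode (k−1)θ, so θ = 185/(k−1).
Need P(X < 502) = 0.95 with θ tied to k this way. Start at k = 2, θ = 185: P(X<502) ≈ 0.754.
Too low — raise k to concentrate. Iterating converges to k ≈ 3.7.
Then θ = 185/(3.7−1) ≈ 68.6.

k ≈ 3.7, θ ≈ 68.6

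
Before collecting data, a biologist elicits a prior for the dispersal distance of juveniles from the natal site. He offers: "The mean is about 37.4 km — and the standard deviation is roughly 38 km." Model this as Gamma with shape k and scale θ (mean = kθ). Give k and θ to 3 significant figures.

For Gamma(k, scale θ): mean = kθ, variance = kθ², so CV = 1/√k.
CV = SD/mean = 38/37.4 = 1.016, hence k = 1/CV² = 0.969.
Then θ = mean/k = 37.4/0.969 = 38.6.

k ≈ 0.969, θ ≈ 38.6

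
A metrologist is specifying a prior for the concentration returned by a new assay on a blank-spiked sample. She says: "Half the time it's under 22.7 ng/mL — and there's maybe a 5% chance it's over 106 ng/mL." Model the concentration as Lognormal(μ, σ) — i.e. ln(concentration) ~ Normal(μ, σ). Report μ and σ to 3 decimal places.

μ ≈ 3.122, σ ≈ 0.937

If T ~ Lognormal(μ,σ) then ln T ~ Normal(μ,σ), so the p-quantile of ln T is μ + z_p·σ.
ln(22.7) = 3.122 and ln(106) = 4.663; z_{0.5} = 0, z_{0.95} = 1.645.
σ = (4.663 − 3.122)/(1.645 − (0)) = 0.937.
μ = 3.122 − (0)·0.937 = 3.122.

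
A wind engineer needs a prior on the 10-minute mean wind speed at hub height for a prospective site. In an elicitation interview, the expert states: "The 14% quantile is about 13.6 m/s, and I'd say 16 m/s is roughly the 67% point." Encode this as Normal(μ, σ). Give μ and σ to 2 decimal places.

μ = 15.31, σ = 1.58

For Normal(μ,σ), the p-quantile is μ + z_p·σ. Here z_{0.14} = -1.08, z_{0.67} = 0.4399.
So 13.6 = μ − 1.08σ and 16 = μ + 0.4399σ.
Subtracting: σ = (16 − 13.6)/(0.4399 − (-1.08)) = 1.58.
Then μ = 13.6 − (-1.08)·1.58 = 15.31.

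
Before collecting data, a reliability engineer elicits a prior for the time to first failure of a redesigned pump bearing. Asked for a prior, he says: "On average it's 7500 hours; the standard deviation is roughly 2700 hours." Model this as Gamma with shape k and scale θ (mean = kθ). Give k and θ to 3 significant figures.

k ≈ 7.72, θ ≈ 972

For Gamma(k, scale θ): mean = kθ, variance = kθ², so CV = 1/√k.
CV = SD/mean = 2700/7500 = 0.36, hence k = 1/CV² = 7.72.
Then θ = mean/k = 7500/7.72 = 972.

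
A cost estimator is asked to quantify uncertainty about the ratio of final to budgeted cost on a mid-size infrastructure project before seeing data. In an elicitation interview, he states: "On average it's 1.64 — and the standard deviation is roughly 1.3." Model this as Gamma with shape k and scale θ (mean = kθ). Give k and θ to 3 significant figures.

k ≈ 1.59, θ ≈ 1.03

For Gamma(k, scale θ): mean = kθ, variance = kθ², so CV = 1/√k.
CV = SD/mean = 1.3/1.64 = 0.7927, hence k = 1/CV² = 1.59.
Then θ = mean/k = 1.64/1.59 = 1.03.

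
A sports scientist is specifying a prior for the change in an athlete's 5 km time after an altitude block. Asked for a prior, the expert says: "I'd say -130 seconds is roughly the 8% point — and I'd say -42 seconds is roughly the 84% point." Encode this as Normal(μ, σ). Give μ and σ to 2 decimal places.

μ = -78.47, σ = 36.67

For Normal(μ,σ), the p-quantile is μ + z_p·σ. Here z_{0.08} = -1.405, z_{0.84} = 0.9945.
So -130 = μ − 1.405σ and -42 = μ + 0.9945σ.
Subtracting: σ = (-42 − -130)/(0.9945 − (-1.405)) = 36.67.
Then μ = -130 − (-1.405)·36.67 = -78.47.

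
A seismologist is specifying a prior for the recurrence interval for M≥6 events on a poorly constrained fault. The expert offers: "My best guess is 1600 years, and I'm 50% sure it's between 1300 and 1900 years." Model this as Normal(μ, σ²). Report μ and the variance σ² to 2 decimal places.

μ = 1600.00, σ² = 197829.84

A symmetric 50% interval runs μ ± z·σ with z = 0.6745.
Half-width = 300, so σ = 300/0.6745 = 444.781 and σ² = 197829.84.
μ is the stated best guess, 1600.00.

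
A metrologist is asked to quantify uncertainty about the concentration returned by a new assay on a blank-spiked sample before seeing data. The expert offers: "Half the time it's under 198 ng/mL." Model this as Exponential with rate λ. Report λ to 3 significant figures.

Exponential median = ln 2 / λ, so λ = ln 2 / 198.0 = 0.0035.

λ ≈ 0.0035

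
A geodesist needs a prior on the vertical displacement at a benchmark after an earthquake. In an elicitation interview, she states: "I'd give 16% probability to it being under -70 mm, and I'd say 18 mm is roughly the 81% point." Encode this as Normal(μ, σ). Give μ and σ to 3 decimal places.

μ = -23.261, σ = 47.000

For Normal(μ,σ), the p-quantile is μ + z_p·σ. Here z_{0.16} = -0.9945, z_{0.81} = 0.8779.
So -70 = μ − 0.9945σ and 18 = μ + 0.8779σ.
Subtracting: σ = (18 − -70)/(0.8779 − (-0.9945)) = 47.000.
Then μ = -70 − (-0.9945)·47.000 = -23.261.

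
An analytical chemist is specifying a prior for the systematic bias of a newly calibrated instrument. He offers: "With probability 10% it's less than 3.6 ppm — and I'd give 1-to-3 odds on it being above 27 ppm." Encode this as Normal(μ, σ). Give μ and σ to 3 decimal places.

The p-quantile of Normal(μ,σ) is μ + z_p·σ, with z_{0.1} = -1.282 and z_{0.75} = 0.6745.
Eliminate σ: μ = (z₂·x₁ − z₁·x₂)/(z₂ − z₁) = (0.6745·3.6 − (-1.282)·27)/1.956 = 18.931.
Then σ = (x₂ − x₁)/(z₂ − z₁) = (27 − 3.6)/1.956 = 11.963.

μ = 18.931, σ = 11.963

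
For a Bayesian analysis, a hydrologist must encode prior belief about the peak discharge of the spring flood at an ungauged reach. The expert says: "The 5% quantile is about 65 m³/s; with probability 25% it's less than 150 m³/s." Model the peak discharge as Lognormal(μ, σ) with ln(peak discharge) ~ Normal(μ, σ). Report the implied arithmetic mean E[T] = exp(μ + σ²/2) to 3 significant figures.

If T ~ Lognormal(μ,σ) then ln T ~ Normal(μ,σ), so the p-quantile of ln T is μ + z_p·σ.
ln(65) = 4.174 and ln(150) = 5.011; z_{0.05} = -1.645, z_{0.25} = -0.6745.
σ = (5.011 − 4.174)/(-0.6745 − (-1.645)) = 0.862.
μ = 4.174 − (-1.645)·0.862 = 5.592.
E[T] = exp(μ + σ²/2) = exp(5.592 + 0.3713) = 389 m³/s.

E[T] ≈ 389 m³/s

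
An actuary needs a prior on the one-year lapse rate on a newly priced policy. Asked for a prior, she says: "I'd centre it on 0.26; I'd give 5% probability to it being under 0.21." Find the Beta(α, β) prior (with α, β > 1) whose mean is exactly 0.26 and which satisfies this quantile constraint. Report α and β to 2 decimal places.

With mean 0.26 fixed, write α = 0.26s, β = 0.74s where s = α+β.
Need P(θ < 0.21) = 0.05 under Beta(0.26s, 0.74s). Normal approximation: (q−m)/√(m(1−m)/s) ≈ z_{0.05} = -1.64, so s ≈ 0.26·0.74·(-1.64)²/(0.21−0.26)² = 208.2.
At s = 208.2: P(θ<0.21) ≈ 0.045. Adjusting to match 0.05 gives s ≈ 195.92.
So α = 0.26·195.92 ≈ 50.94, β = 0.74·195.92 ≈ 144.98.

α ≈ 50.94, β ≈ 144.98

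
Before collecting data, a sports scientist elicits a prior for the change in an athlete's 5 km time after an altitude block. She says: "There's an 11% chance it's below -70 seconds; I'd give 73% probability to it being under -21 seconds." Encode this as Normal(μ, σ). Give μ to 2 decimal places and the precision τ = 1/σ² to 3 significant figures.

μ = -37.33, τ = 0.00141

For Normal(μ,σ), the p-quantile is μ + z_p·σ. Here z_{0.11} = -1.227, z_{0.73} = 0.6128.
So -70 = μ − 1.227σ and -21 = μ + 0.6128σ.
Subtracting: σ = (-21 − -70)/(0.6128 − (-1.227)) = 26.64.
Then μ = -70 − (-1.227)·26.64 = -37.33.
Precision τ = 1/σ² = 1/26.64² = 0.00141.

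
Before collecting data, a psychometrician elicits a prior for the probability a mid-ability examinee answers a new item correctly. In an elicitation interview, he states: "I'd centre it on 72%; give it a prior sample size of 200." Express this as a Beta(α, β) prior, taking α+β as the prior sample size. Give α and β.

α = 144, β = 56

Under the effective-sample-size interpretation, Beta(α, β) has prior mean α/(α+β) and prior sample size α+β.
So α+β = 200 and α/(α+β) = 0.72, giving α = 0.72·200 = 144 and β = 200 − 144 = 56.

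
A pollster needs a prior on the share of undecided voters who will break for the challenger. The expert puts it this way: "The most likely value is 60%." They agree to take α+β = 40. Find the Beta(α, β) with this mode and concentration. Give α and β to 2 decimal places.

α = 23.80, β = 16.20

For α,β > 1 the Beta mode is (α−1)/(α+β−2). With α+β = 40, the mode is (α−1)/38.
Set (α−1)/38 = 0.6 → α = 1 + 0.6·38 = 23.80.
β = 40 − α = 16.20.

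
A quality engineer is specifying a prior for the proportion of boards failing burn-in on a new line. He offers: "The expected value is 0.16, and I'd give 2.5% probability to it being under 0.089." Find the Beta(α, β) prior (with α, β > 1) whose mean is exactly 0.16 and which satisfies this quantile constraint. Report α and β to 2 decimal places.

With mean 0.16 fixed, write α = 0.16s, β = 0.84s where s = α+β.
Need P(θ < 0.089) = 0.025 under Beta(0.16s, 0.84s). Normal approximation: (q−m)/√(m(1−m)/s) ≈ z_{0.025} = -1.96, so s ≈ 0.16·0.84·(-1.96)²/(0.089−0.16)² = 102.4.
At s = 102.4: P(θ<0.089) ≈ 0.013. Adjusting to match 0.025 gives s ≈ 80.79.
So α = 0.16·80.79 ≈ 12.93, β = 0.84·80.79 ≈ 67.86.

α ≈ 12.93, β ≈ 67.86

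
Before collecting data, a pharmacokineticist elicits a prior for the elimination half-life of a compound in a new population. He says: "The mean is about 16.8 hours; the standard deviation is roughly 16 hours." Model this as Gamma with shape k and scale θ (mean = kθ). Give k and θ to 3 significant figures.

k ≈ 1.1, θ ≈ 15.2

For Gamma(k, scale θ): mean = kθ, variance = kθ², so CV = 1/√k.
CV = SD/mean = 16/16.8 = 0.9524, hence k = 1/CV² = 1.1.
Then θ = mean/k = 16.8/1.1 = 15.2.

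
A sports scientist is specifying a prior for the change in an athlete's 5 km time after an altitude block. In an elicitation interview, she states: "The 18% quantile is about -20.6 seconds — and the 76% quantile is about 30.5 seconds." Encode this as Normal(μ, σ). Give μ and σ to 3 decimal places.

μ = 8.244, σ = 31.511

For Normal(μ,σ), the p-quantile is μ + z_p·σ. Here z_{0.18} = -0.9154, z_{0.76} = 0.7063.
So -20.6 = μ − 0.9154σ and 30.5 = μ + 0.7063σ.
Subtracting: σ = (30.5 − -20.6)/(0.7063 − (-0.9154)) = 31.511.
Then μ = -20.6 − (-0.9154)·31.511 = 8.244.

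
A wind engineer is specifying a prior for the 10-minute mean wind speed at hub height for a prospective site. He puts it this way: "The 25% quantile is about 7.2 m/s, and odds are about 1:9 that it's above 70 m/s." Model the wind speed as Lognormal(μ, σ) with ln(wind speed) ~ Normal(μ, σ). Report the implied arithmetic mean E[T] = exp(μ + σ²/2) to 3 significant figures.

If T ~ Lognormal(μ,σ) then ln T ~ Normal(μ,σ), so the p-quantile of ln T is μ + z_p·σ.
ln(7.2) = 1.974 and ln(70) = 4.248; z_{0.25} = -0.6745, z_{0.9} = 1.282.
σ = (4.248 − 1.974)/(1.282 − (-0.6745)) = 1.163.
μ = 1.974 − (-0.6745)·1.163 = 2.758.
E[T] = exp(μ + σ²/2) = exp(2.758 + 0.6760) = 31 m/s.

E[T] ≈ 31 m/s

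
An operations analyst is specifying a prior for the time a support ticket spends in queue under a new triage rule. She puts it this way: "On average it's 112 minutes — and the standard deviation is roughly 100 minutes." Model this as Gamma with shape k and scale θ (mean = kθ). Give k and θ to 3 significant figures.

k ≈ 1.25, θ ≈ 89.3

For Gamma(k, scale θ): mean = kθ, variance = kθ², so CV = 1/√k.
CV = SD/mean = 100/112 = 0.8929, hence k = 1/CV² = 1.25.
Then θ = mean/k = 112/1.25 = 89.3.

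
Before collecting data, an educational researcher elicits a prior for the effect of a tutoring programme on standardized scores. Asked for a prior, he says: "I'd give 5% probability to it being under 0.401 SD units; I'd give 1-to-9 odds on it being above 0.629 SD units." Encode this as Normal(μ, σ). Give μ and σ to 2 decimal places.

μ = 0.53, σ = 0.08

For Normal(μ,σ), the p-quantile is μ + z_p·σ. Here z_{0.05} = -1.645, z_{0.9} = 1.282.
So 0.401 = μ − 1.645σ and 0.629 = μ + 1.282σ.
Subtracting: σ = (0.629 − 0.401)/(1.282 − (-1.645)) = 0.08.
Then μ = 0.401 − (-1.645)·0.08 = 0.53.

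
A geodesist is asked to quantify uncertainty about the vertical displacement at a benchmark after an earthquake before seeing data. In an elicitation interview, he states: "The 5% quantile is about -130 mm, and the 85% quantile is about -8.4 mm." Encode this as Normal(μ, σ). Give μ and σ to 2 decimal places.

μ = -55.40, σ = 45.35

The p-quantile of Normal(μ,σ) is μ + z_p·σ, with z_{0.05} = -1.645 and z_{0.85} = 1.036.
Eliminate σ: μ = (z₂·x₁ − z₁·x₂)/(z₂ − z₁) = (1.036·-130 − (-1.645)·-8.4)/2.681 = -55.40.
Then σ = (x₂ − x₁)/(z₂ − z₁) = (-8.4 − -130)/2.681 = 45.35.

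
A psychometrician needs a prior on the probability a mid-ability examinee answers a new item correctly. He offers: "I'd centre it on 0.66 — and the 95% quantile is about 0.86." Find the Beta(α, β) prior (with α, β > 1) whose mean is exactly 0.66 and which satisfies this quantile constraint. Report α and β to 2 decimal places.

With mean 0.66 fixed, write α = 0.66s, β = 0.34s where s = α+β.
Need P(θ < 0.86) = 0.95 under Beta(0.66s, 0.34s). Normal approximation: (q−m)/√(m(1−m)/s) ≈ z_{0.95} = 1.64, so s ≈ 0.66·0.34·(1.64)²/(0.86−0.66)² = 15.2.
At s = 15.2: P(θ<0.86) ≈ 0.969. Adjusting to match 0.95 gives s ≈ 12.01.
So α = 0.66·12.01 ≈ 7.92, β = 0.34·12.01 ≈ 4.08.

α ≈ 7.92, β ≈ 4.08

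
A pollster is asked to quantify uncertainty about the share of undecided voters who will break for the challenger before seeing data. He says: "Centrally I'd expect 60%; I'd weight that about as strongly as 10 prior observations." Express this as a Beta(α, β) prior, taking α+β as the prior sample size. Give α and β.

α = 6, β = 4

Under the effective-sample-size interpretation, Beta(α, β) has prior mean α/(α+β) and prior sample size α+β.
So α+β = 10 and α/(α+β) = 0.6, giving α = 0.6·10 = 6 and β = 10 − 6 = 4.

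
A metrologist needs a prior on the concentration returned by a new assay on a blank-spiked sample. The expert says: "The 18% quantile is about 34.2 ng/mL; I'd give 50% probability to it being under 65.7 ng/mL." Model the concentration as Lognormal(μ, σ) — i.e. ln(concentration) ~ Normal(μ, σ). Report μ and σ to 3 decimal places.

μ ≈ 4.185, σ ≈ 0.713

If T ~ Lognormal(μ,σ) then ln T ~ Normal(μ,σ), so the p-quantile of ln T is μ + z_p·σ.
ln(34.2) = 3.532 and ln(65.7) = 4.185; z_{0.18} = -0.9154, z_{0.5} = 0.
σ = (4.185 − 3.532)/(0 − (-0.9154)) = 0.713.
μ = 3.532 − (-0.9154)·0.713 = 4.185.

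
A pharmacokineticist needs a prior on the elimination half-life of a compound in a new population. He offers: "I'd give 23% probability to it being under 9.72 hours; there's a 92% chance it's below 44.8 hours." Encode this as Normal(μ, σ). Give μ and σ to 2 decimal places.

For Normal(μ,σ), the p-quantile is μ + z_p·σ. Here z_{0.23} = -0.7388, z_{0.92} = 1.405.
So 9.72 = μ − 0.7388σ and 44.8 = μ + 1.405σ.
Subtracting: σ = (44.8 − 9.72)/(1.405 − (-0.7388)) = 16.36.
Then μ = 9.72 − (-0.7388)·16.36 = 21.81.

μ = 21.81, σ = 16.36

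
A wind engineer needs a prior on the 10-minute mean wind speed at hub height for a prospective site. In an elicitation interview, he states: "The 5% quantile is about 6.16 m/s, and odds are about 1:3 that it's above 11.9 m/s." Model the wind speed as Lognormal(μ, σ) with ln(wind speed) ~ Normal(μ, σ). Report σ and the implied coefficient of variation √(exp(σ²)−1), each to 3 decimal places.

σ ≈ 0.284, CV ≈ 0.290

If T ~ Lognormal(μ,σ) then ln T ~ Normal(μ,σ), so the p-quantile of ln T is μ + z_p·σ.
ln(6.16) = 1.818 and ln(11.9) = 2.477; z_{0.05} = -1.645, z_{0.75} = 0.6745.
σ = (2.477 − 1.818)/(0.6745 − (-1.645)) = 0.284.
μ = 1.818 − (-1.645)·0.284 = 2.285.
CV = √(exp(σ²)−1) = √(exp(0.0806)−1) = 0.290.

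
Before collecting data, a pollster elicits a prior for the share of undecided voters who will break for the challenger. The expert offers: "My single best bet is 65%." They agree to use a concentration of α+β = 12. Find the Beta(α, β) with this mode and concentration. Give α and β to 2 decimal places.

α = 7.50, β = 4.50

For α,β > 1 the Beta mode is (α−1)/(α+β−2). With α+β = 12, the mode is (α−1)/10.
Set (α−1)/10 = 0.65 → α = 1 + 0.65·10 = 7.50.
β = 12 − α = 4.50.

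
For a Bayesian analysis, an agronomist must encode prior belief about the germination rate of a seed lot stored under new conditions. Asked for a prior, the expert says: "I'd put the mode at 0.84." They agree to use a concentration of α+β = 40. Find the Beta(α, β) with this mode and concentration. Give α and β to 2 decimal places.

For α,β > 1 the Beta mode is (α−1)/(α+β−2). With α+β = 40, the mode is (α−1)/38.
Set (α−1)/38 = 0.84 → α = 1 + 0.84·38 = 32.92.
β = 40 − α = 7.08.

α = 32.92, β = 7.08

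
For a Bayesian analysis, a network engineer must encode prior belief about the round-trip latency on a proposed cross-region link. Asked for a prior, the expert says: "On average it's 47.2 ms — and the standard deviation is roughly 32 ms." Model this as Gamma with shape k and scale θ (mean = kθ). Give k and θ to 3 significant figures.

For Gamma(k, scale θ): mean = kθ, variance = kθ², so CV = 1/√k.
CV = SD/mean = 32/47.2 = 0.678, hence k = 1/CV² = 2.18.
Then θ = mean/k = 47.2/2.18 = 21.7.

k ≈ 2.18, θ ≈ 21.7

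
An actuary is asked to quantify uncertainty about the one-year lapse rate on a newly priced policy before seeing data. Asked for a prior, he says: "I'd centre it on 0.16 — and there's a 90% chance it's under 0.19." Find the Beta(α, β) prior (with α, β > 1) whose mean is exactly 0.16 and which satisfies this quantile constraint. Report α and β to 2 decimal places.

α ≈ 40.58, β ≈ 213.05

With mean 0.16 fixed, write α = 0.16s, β = 0.84s where s = α+β.
Need P(θ < 0.19) = 0.9 under Beta(0.16s, 0.84s). Normal approximation: (q−m)/√(m(1−m)/s) ≈ z_{0.9} = 1.28, so s ≈ 0.16·0.84·(1.28)²/(0.19−0.16)² = 245.3.
At s = 245.3: P(θ<0.19) ≈ 0.896. Adjusting to match 0.9 gives s ≈ 253.63.
So α = 0.16·253.63 ≈ 40.58, β = 0.84·253.63 ≈ 213.05.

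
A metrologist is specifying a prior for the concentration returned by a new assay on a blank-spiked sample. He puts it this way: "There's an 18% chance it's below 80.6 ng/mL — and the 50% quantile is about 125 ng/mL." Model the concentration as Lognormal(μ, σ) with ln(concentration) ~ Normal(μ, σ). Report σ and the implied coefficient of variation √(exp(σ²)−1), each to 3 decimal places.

σ ≈ 0.479, CV ≈ 0.508

If T ~ Lognormal(μ,σ) then ln T ~ Normal(μ,σ), so the p-quantile of ln T is μ + z_p·σ.
ln(80.6) = 4.389 and ln(125) = 4.828; z_{0.18} = -0.9154, z_{0.5} = 0.
σ = (4.828 − 4.389)/(0 − (-0.9154)) = 0.479.
μ = 4.389 − (-0.9154)·0.479 = 4.828.
CV = √(exp(σ²)−1) = √(exp(0.2298)−1) = 0.508.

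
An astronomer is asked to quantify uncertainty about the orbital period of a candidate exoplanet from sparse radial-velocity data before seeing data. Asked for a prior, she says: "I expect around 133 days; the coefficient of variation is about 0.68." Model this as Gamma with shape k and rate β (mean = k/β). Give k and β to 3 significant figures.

k ≈ 2.16, β ≈ 0.0163

For Gamma(k, rate β): mean = k/β, variance = k/β², so CV = 1/√k.
CV = 0.68, hence k = 1/CV² = 2.16.
Then β = k/mean = 2.16/133 = 0.0163.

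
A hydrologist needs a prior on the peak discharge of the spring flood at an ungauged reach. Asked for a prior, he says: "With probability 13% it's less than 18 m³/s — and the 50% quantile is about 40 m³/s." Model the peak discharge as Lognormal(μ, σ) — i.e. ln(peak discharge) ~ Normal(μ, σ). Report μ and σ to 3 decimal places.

If T ~ Lognormal(μ,σ) then ln T ~ Normal(μ,σ), so the p-quantile of ln T is μ + z_p·σ.
ln(18) = 2.89 and ln(40) = 3.689; z_{0.13} = -1.126, z_{0.5} = 0.
σ = (3.689 − 2.89)/(0 − (-1.126)) = 0.709.
μ = 2.89 − (-1.126)·0.709 = 3.689.

μ ≈ 3.689, σ ≈ 0.709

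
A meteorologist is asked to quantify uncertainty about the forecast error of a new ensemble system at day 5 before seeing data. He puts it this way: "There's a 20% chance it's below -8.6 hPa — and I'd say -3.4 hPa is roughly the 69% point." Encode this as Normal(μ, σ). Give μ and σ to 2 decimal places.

For Normal(μ,σ), the p-quantile is μ + z_p·σ. Here z_{0.2} = -0.8416, z_{0.69} = 0.4959.
So -8.6 = μ − 0.8416σ and -3.4 = μ + 0.4959σ.
Subtracting: σ = (-3.4 − -8.6)/(0.4959 − (-0.8416)) = 3.89.
Then μ = -8.6 − (-0.8416)·3.89 = -5.33.

μ = -5.33, σ = 3.89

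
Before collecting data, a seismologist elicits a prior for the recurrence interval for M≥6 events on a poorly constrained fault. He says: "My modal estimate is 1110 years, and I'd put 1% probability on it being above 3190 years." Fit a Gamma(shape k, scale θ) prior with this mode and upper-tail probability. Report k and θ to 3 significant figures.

k ≈ 5.08, θ ≈ 272

Gamma(k,θ) with k>1 has mode (k−1)θ, so θ = 1110/(k−1).
Need P(X < 3190) = 0.99 with θ tied to k this way. Start at k = 2, θ = 1110: P(X<3190) ≈ 0.781.
Too low — raise k to concentrate. Iterating converges to k ≈ 5.08.
Then θ = 1110/(5.08−1) ≈ 272.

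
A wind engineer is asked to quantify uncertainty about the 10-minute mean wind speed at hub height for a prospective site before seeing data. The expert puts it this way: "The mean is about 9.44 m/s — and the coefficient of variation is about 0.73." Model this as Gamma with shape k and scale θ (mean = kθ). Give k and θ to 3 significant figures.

k ≈ 1.88, θ ≈ 5.03

For Gamma(k, scale θ): mean = kθ, variance = kθ², so CV = 1/√k.
CV = 0.73, hence k = 1/CV² = 1.88.
Then θ = mean/k = 9.44/1.88 = 5.03.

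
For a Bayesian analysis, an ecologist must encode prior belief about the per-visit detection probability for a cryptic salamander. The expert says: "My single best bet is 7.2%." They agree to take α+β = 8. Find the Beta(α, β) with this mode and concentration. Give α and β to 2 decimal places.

For α,β > 1 the Beta mode is (α−1)/(α+β−2). With α+β = 8, the mode is (α−1)/6.
Set (α−1)/6 = 0.072 → α = 1 + 0.072·6 = 1.43.
β = 8 − α = 6.57.

α = 1.43, β = 6.57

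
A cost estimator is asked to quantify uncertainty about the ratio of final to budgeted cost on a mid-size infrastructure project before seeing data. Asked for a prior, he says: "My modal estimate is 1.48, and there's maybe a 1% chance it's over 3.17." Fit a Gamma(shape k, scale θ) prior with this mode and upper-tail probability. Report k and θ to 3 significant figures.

k ≈ 9.35, θ ≈ 0.177

Gamma(k,θ) with k>1 has mode (k−1)θ, so θ = 1.48/(k−1).
Need P(X < 3.17) = 0.99 with θ tied to k this way. Start at k = 2, θ = 1.48: P(X<3.17) ≈ 0.631.
Too low — raise k to concentrate. Iterating converges to k ≈ 9.35.
Then θ = 1.48/(9.35−1) ≈ 0.177.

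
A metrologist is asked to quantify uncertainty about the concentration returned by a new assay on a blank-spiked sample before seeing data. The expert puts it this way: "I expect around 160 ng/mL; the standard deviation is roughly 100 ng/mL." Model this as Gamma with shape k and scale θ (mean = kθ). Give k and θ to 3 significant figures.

For Gamma(k, scale θ): mean = kθ, variance = kθ², so CV = 1/√k.
CV = SD/mean = 100/160 = 0.625, hence k = 1/CV² = 2.56.
Then θ = mean/k = 160/2.56 = 62.5.

k ≈ 2.56, θ ≈ 62.5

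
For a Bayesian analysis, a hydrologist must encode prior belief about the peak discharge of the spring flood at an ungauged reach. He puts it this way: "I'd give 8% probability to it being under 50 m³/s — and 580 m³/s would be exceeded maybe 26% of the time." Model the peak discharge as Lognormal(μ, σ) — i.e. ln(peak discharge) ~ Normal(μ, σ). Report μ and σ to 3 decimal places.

If T ~ Lognormal(μ,σ) then ln T ~ Normal(μ,σ), so the p-quantile of ln T is μ + z_p·σ.
ln(50) = 3.912 and ln(580) = 6.363; z_{0.08} = -1.405, z_{0.74} = 0.6433.
σ = (6.363 − 3.912)/(0.6433 − (-1.405)) = 1.197.
μ = 3.912 − (-1.405)·1.197 = 5.593.

μ ≈ 5.593, σ ≈ 1.197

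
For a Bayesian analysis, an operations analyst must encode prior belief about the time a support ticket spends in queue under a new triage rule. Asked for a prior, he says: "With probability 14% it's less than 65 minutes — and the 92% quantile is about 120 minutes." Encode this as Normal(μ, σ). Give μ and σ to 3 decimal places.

μ = 88.907, σ = 22.129

For Normal(μ,σ), the p-quantile is μ + z_p·σ. Here z_{0.14} = -1.08, z_{0.92} = 1.405.
So 65 = μ − 1.08σ and 120 = μ + 1.405σ.
Subtracting: σ = (120 − 65)/(1.405 − (-1.08)) = 22.129.
Then μ = 65 − (-1.08)·22.129 = 88.907.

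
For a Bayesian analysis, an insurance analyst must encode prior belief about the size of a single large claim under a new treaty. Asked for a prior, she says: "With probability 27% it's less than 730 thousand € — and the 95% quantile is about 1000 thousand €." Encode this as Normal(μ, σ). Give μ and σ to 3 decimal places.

The p-quantile of Normal(μ,σ) is μ + z_p·σ, with z_{0.27} = -0.6128 and z_{0.95} = 1.645.
Eliminate σ: μ = (z₂·x₁ − z₁·x₂)/(z₂ − z₁) = (1.645·730 − (-0.6128)·1000)/2.258 = 803.288.
Then σ = (x₂ − x₁)/(z₂ − z₁) = (1000 − 730)/2.258 = 119.593.

μ = 803.288, σ = 119.593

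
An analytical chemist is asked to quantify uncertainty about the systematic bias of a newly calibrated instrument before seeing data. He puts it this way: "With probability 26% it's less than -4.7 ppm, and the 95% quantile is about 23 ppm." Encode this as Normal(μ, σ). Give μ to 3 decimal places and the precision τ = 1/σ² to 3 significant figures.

For Normal(μ,σ), the p-quantile is μ + z_p·σ. Here z_{0.26} = -0.6433, z_{0.95} = 1.645.
So -4.7 = μ − 0.6433σ and 23 = μ + 1.645σ.
Subtracting: σ = (23 − -4.7)/(1.645 − (-0.6433)) = 12.106.
Then μ = -4.7 − (-0.6433)·12.106 = 3.088.
Precision τ = 1/σ² = 1/12.11² = 0.00682.

μ = 3.088, τ = 0.00682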